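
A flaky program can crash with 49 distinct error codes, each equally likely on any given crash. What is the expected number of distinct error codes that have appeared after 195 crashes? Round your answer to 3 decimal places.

For each error code, P(seen in 195 crashes) = 1 - (48/49)^195 = 0.9821.
By linearity of expectation, E[distinct seen] = 49·(1 - (48/49)^195) = 48.1210.

48.121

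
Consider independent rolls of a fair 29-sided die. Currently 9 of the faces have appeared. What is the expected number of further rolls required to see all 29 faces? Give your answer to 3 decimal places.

104.334

The wait to go from k to k+1 distinct faces is geometric with mean 29/(29-k).
Sum over k = 9,...,28: E = 29/20 + 29/19 + 29/18 + ... + 29/2 + 29/1 = 104.3345.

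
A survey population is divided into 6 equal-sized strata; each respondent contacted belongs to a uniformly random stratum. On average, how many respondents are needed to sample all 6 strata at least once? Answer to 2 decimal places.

14.70

After k distinct strata have appeared, the next respondent gives a new one with probability (6-k)/6, so the expected wait for the (k+1)-th is 6/(6-k).
E[T] = 6/6 + 6/5 + 6/4 + 6/3 + 6/2 + 6/1 = 6·H_{6}.
H_{6} = 2.450, so E[T] = 14.700.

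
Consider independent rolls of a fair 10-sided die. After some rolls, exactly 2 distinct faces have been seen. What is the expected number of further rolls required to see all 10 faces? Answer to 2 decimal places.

From k distinct to k+1 distinct takes on average 10/(10-k) rolls.
Sum over k = 2,...,9: E = 10/8 + 10/7 + 10/6 + ... + 10/2 + 10/1 = 27.179.

27.18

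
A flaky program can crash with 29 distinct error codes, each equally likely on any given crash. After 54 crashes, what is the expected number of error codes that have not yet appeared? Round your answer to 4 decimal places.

For each error code, P(unseen after 54) = (28/29)^54 = 0.15033.
By linearity of expectation, E[unseen] = 29·(28/29)^54 = 4.35953.

4.3595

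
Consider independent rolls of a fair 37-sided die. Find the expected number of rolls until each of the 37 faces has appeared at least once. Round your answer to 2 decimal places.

The wait to go from k to k+1 distinct faces is geometric with mean 37/(37-k).
E[T] = 37/37 + 37/36 + 37/35 + ... + 37/2 + 37/1 = 37·H_{37}.
H_{37} = 4.202, so E[T] = 155.459.

155.46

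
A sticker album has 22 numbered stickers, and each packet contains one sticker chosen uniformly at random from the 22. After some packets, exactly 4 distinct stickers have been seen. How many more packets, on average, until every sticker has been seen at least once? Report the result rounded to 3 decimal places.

From k distinct to k+1 distinct takes on average 22/(22-k) packets.
Sum over k = 4,...,21: E = 22/18 + 22/17 + 22/16 + ... + 22/2 + 22/1 = 76.8924.

76.892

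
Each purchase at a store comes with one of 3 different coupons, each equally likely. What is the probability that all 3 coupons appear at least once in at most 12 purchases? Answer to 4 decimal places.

By inclusion–exclusion over which coupons are missing,
P(all seen) = Σ_{j=0}^{3} (-1)^j C(3,j)((3-j)/3)^12
= 1.00000 - 0.02312 + 0.00001 - 0.00000
= 0.97688.

0.9769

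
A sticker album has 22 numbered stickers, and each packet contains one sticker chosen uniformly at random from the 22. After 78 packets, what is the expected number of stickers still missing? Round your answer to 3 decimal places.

0.584

For each sticker, P(unseen after 78) = (21/22)^78 = 0.0266.
By linearity of expectation, E[unseen] = 22·(21/22)^78 = 0.5842.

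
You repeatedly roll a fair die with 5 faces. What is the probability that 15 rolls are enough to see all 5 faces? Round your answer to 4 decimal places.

0.8288

Let A_i be the event that face i is missing after 15 rolls. By inclusion–exclusion on the A_i,
P(all seen) = Σ_{j=0}^{5} (-1)^j C(5,j)((5-j)/5)^15
= 1.00000 - 0.17592 + 0.00470 - 0.00001 + 0.00000 - 0.00000
= 0.82877.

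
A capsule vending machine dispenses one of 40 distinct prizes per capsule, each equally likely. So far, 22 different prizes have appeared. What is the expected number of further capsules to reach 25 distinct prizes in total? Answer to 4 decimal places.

With k distinct prizes already seen, the next new one takes an expected 40/(40-k) capsules.
Sum over k = 22,...,24: E = 40/18 + 40/17 + 40/16 = 7.07516.

7.0752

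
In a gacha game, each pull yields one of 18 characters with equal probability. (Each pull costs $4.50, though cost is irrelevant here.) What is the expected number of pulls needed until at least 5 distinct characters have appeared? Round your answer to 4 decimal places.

5.6695

With k distinct characters already seen, the next new one arrives after an expected 18/(18-k) pulls.
Sum over k = 0,...,4: E = 18/18 + 18/17 + 18/16 + 18/15 + 18/14 = 5.66954.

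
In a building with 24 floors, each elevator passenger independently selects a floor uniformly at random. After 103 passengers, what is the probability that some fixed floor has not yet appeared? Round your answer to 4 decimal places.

0.0125

Each passenger misses the fixed floor with probability (24-1)/24 = 23/24, independently.
P(still missing after 103) = (23/24)^103 = 0.01248.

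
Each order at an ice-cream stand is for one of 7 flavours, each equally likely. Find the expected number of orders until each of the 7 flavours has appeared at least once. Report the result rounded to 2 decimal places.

After k distinct flavours have appeared, the next order gives a new one with probability (7-k)/7, so the expected wait for the (k+1)-th is 7/(7-k).
E[T] = 7/7 + 7/6 + 7/5 + ... + 7/2 + 7/1 = 7·H_{7}.
H_{7} = 2.593, so E[T] = 18.150.

18.15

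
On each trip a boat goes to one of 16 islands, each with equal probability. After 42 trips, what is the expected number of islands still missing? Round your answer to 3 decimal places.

1.064

For each island, P(unseen after 42) = (15/16)^42 = 0.0665.
By linearity of expectation, E[unseen] = 16·(15/16)^42 = 1.0639.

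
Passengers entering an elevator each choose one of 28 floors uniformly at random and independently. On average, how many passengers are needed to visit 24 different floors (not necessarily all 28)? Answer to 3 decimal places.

51.627

Going from k to k+1 distinct takes a geometric number of passengers with mean 28/(28-k).
Sum over k = 0,...,23: E = 28/28 + 28/27 + 28/26 + ... + 28/6 + 28/5 = 51.6275.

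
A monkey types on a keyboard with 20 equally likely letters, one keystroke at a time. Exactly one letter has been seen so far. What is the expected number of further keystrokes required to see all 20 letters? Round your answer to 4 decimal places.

From k distinct to k+1 distinct takes on average 20/(20-k) keystrokes.
Sum over k = 1,...,19: E = 20/19 + 20/18 + 20/17 + ... + 20/2 + 20/1 = 70.95479.

70.9548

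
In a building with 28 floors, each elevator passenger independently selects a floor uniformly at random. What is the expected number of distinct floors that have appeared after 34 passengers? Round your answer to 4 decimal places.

For each floor, P(seen in 34 passengers) = 1 - (27/28)^34 = 0.70960.
By linearity of expectation, E[distinct seen] = 28·(1 - (27/28)^34) = 19.86883.

19.8688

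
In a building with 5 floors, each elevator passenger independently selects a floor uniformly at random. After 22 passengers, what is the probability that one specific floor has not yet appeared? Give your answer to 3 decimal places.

Each passenger misses the fixed floor with probability (5-1)/5 = 4/5, independently.
P(still missing after 22) = (4/5)^22 = 0.0074.

0.007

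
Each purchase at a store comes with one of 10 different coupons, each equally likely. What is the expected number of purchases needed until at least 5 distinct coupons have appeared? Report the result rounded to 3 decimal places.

6.456

Going from k to k+1 distinct takes a geometric number of purchases with mean 10/(10-k).
Sum over k = 0,...,4: E = 10/10 + 10/9 + 10/8 + 10/7 + 10/6 = 6.4563.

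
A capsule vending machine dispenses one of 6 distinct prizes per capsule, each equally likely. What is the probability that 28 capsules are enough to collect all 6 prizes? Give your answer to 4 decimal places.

0.9638

By inclusion–exclusion over which prizes are missing,
P(all seen) = Σ_{j=0}^{6} (-1)^j C(6,j)((6-j)/6)^28
= 1.00000 - 0.03640 + 0.00018 - 0.00000 + 0.00000 - 0.00000 + 0.00000
= 0.96378.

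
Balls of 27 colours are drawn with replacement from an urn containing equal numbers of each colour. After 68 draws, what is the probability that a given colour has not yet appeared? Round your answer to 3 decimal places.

On each draw the fixed colour fails to appear with probability 26/27.
P(still missing after 68) = (26/27)^68 = 0.0768.

0.077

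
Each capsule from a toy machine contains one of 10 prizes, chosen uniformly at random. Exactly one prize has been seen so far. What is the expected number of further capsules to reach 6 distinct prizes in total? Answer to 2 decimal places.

7.46

With k distinct prizes already seen, the next new one takes an expected 10/(10-k) capsules.
Sum over k = 1,...,5: E = 10/9 + 10/8 + 10/7 + 10/6 + 10/5 = 7.456.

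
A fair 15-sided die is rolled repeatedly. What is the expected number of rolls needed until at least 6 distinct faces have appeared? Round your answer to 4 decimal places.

Going from k to k+1 distinct takes a geometric number of rolls with mean 15/(15-k).
Sum over k = 0,...,5: E = 15/15 + 15/14 + 15/13 + 15/12 + 15/11 + 15/10 = 7.33891.

7.3389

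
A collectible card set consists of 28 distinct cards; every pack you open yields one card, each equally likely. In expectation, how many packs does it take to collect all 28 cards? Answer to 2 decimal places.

The wait to go from k to k+1 distinct cards is geometric with mean 28/(28-k).
E[T] = 28/28 + 28/27 + 28/26 + ... + 28/2 + 28/1 = 28·H_{28}.
H_{28} = 3.927, so E[T] = 109.961.

109.96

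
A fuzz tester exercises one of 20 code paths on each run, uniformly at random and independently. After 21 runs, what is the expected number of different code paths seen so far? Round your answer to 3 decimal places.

For each code path, P(seen in 21 runs) = 1 - (19/20)^21 = 0.6594.
By linearity of expectation, E[distinct seen] = 20·(1 - (19/20)^21) = 13.1888.

13.189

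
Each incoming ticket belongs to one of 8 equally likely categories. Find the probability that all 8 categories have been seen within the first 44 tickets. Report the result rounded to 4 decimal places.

Let A_i be the event that category i is missing after 44 tickets. By inclusion–exclusion on the A_i,
P(all seen) = Σ_{j=0}^{8} (-1)^j C(8,j)((8-j)/8)^44
= 1.00000 - 0.02246 + 0.00009 - 0.00000 + 0.00000 - 0.00000 + 0.00000 - 0.00000 + 0.00000
= 0.97763.

0.9776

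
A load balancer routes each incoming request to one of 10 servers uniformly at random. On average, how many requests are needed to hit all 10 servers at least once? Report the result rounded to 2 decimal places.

Split into phases: going from k distinct to k+1 distinct takes on average 10/(10-k) requests.
E[T] = 10/10 + 10/9 + 10/8 + ... + 10/2 + 10/1 = 10·H_{10}.
H_{10} = 2.929, so E[T] = 29.290.

29.29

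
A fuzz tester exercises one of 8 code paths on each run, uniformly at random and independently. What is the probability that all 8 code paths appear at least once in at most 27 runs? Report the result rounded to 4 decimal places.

0.7943

By inclusion–exclusion over which code paths are missing,
P(all seen) = Σ_{j=0}^{8} (-1)^j C(8,j)((8-j)/8)^27
= 1.00000 - 0.21742 + 0.01185 - 0.00017 + 0.00000 - 0.00000 + 0.00000 - 0.00000 + 0.00000
= 0.79426.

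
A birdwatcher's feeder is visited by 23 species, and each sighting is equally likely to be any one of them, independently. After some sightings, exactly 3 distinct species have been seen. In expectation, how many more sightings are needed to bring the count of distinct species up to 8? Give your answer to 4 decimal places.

6.4287

From k distinct to k+1 distinct takes on average 23/(23-k) sightings.
Sum over k = 3,...,7: E = 23/20 + 23/19 + 23/18 + 23/17 + 23/16 = 6.42875.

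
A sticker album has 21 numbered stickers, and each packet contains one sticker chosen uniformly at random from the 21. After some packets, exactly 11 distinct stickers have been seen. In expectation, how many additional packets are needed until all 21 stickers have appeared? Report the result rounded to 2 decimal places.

61.51

With k distinct stickers already seen, the next new one takes an expected 21/(21-k) packets.
Sum over k = 11,...,20: E = 21/10 + 21/9 + 21/8 + ... + 21/2 + 21/1 = 61.508.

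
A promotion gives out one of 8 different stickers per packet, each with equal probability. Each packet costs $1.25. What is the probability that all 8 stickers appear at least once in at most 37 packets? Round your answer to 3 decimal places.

Let A_i be the event that sticker i is missing after 37 packets. By inclusion–exclusion on the A_i,
P(all seen) = Σ_{j=0}^{8} (-1)^j C(8,j)((8-j)/8)^37
= 1.0000 - 0.0572 + 0.0007 - 0.0000 + 0.0000 - 0.0000 + 0.0000 - 0.0000 + 0.0000
= 0.9435.

0.943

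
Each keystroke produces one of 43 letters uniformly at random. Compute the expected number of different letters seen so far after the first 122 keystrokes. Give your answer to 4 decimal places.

40.5637

For each letter, P(seen in 122 keystrokes) = 1 - (42/43)^122 = 0.94334.
By linearity of expectation, E[distinct seen] = 43·(1 - (42/43)^122) = 40.56370.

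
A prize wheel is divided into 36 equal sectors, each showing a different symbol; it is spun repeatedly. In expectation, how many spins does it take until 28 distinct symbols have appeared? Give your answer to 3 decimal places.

Going from k to k+1 distinct takes a geometric number of spins with mean 36/(36-k).
Sum over k = 0,...,27: E = 36/36 + 36/35 + 36/34 + ... + 36/10 + 36/9 = 52.4413.

52.441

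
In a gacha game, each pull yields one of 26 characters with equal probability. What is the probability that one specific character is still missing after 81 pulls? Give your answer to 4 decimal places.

Each pull misses the fixed character with probability (26-1)/26 = 25/26, independently.
P(still missing after 81) = (25/26)^81 = 0.04172.

0.0417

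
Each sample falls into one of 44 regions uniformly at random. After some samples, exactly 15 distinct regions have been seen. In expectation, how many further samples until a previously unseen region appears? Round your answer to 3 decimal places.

The number of samples until the next new region is geometric with success probability 29/44, so its mean is 44/29.
E = 44/29 = 1.5172.

1.517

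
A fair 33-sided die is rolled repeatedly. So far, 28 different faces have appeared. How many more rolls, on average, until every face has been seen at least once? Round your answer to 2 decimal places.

75.35

The wait to go from k to k+1 distinct faces is geometric with mean 33/(33-k).
Sum over k = 28,...,32: E = 33/5 + 33/4 + 33/3 + 33/2 + 33/1 = 75.350.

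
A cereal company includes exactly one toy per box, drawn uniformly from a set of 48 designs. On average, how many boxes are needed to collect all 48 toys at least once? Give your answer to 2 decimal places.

After k distinct toys have appeared, the next box gives a new one with probability (48-k)/48, so the expected wait for the (k+1)-th is 48/(48-k).
E[T] = 48/48 + 48/47 + 48/46 + ... + 48/2 + 48/1 = 48·H_{48}.
H_{48} = 4.459, so E[T] = 214.022.

214.02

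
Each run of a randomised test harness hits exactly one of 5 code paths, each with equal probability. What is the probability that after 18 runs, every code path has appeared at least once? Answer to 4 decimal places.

0.9109

Let A_i be the event that code path i is missing after 18 runs. By inclusion–exclusion on the A_i,
P(all seen) = Σ_{j=0}^{5} (-1)^j C(5,j)((5-j)/5)^18
= 1.00000 - 0.09007 + 0.00102 - 0.00000 + 0.00000 - 0.00000
= 0.91094.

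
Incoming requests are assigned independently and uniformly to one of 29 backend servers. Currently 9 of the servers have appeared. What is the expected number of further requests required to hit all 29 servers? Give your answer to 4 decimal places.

104.3345

With k distinct servers already seen, the next new one takes an expected 29/(29-k) requests.
Sum over k = 9,...,28: E = 29/20 + 29/19 + 29/18 + ... + 29/2 + 29/1 = 104.33445.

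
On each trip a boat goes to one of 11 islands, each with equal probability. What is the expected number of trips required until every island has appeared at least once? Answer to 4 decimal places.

After k distinct islands have appeared, the next trip gives a new one with probability (11-k)/11, so the expected wait for the (k+1)-th is 11/(11-k).
E[T] = 11/11 + 11/10 + 11/9 + ... + 11/2 + 11/1 = 11·H_{11}.
H_{11} = 3.01988, so E[T] = 33.21865.

33.2187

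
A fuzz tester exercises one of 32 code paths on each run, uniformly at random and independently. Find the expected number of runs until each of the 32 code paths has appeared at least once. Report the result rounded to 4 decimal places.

129.8718

The wait to go from k to k+1 distinct code paths is geometric with mean 32/(32-k).
E[T] = 32/32 + 32/31 + 32/30 + ... + 32/2 + 32/1 = 32·H_{32}.
H_{32} = 4.05850, so E[T] = 129.87185.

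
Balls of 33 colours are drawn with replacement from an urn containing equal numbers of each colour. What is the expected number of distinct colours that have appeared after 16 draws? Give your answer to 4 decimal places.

12.8307

For each colour, P(seen in 16 draws) = 1 - (32/33)^16 = 0.38881.
By linearity of expectation, E[distinct seen] = 33·(1 - (32/33)^16) = 12.83071.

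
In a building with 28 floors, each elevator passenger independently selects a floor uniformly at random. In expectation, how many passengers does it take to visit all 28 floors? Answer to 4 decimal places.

109.9608

Split into phases: going from k distinct to k+1 distinct takes on average 28/(28-k) passengers.
E[T] = 28/28 + 28/27 + 28/26 + ... + 28/2 + 28/1 = 28·H_{28}.
H_{28} = 3.92717, so E[T] = 109.96079.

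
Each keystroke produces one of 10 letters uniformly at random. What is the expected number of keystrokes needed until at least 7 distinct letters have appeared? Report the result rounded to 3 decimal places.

10.956

With k distinct letters already seen, the next new one arrives after an expected 10/(10-k) keystrokes.
Sum over k = 0,...,6: E = 10/10 + 10/9 + 10/8 + ... + 10/5 + 10/4 = 10.9563.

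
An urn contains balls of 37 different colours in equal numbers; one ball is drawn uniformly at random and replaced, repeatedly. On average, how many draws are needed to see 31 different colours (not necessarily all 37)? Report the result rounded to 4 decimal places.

64.8087

Going from k to k+1 distinct takes a geometric number of draws with mean 37/(37-k).
Sum over k = 0,...,30: E = 37/37 + 37/36 + 37/35 + ... + 37/8 + 37/7 = 64.80869.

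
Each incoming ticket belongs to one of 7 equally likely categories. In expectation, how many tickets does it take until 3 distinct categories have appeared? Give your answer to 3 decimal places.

3.567

Going from k to k+1 distinct takes a geometric number of tickets with mean 7/(7-k).
Sum over k = 0,...,2: E = 7/7 + 7/6 + 7/5 = 3.5667.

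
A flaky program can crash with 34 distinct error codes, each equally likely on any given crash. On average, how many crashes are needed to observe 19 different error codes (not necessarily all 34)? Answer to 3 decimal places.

Going from k to k+1 distinct takes a geometric number of crashes with mean 34/(34-k).
Sum over k = 0,...,18: E = 34/34 + 34/33 + 34/32 + ... + 34/17 + 34/16 = 27.1994.

27.199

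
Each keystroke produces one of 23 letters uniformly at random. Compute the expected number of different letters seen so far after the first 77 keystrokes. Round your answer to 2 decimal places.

For each letter, P(seen in 77 keystrokes) = 1 - (22/23)^77 = 0.967.
By linearity of expectation, E[distinct seen] = 23·(1 - (22/23)^77) = 22.250.

22.25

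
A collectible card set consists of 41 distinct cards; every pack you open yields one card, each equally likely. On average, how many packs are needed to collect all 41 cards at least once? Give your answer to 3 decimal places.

176.420

After k distinct cards have appeared, the next pack gives a new one with probability (41-k)/41, so the expected wait for the (k+1)-th is 41/(41-k).
E[T] = 41/41 + 41/40 + 41/39 + ... + 41/2 + 41/1 = 41·H_{41}.
H_{41} = 4.3029, so E[T] = 176.4203.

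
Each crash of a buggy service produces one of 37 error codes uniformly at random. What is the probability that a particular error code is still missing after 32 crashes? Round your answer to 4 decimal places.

0.4161

Each crash misses the fixed error code with probability (37-1)/37 = 36/37, independently.
P(still missing after 32) = (36/37)^32 = 0.41613.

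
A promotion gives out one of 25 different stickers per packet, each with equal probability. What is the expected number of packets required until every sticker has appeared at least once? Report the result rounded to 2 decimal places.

Split into phases: going from k distinct to k+1 distinct takes on average 25/(25-k) packets.
E[T] = 25/25 + 25/24 + 25/23 + ... + 25/2 + 25/1 = 25·H_{25}.
H_{25} = 3.816, so E[T] = 95.399.

95.40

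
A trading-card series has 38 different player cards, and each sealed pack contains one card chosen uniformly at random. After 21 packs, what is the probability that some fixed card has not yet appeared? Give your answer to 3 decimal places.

On each pack the fixed card fails to appear with probability 37/38.
P(still missing after 21) = (37/38)^21 = 0.5712.

0.571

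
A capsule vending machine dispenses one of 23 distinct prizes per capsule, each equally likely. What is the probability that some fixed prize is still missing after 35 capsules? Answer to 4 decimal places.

Each capsule misses the fixed prize with probability (23-1)/23 = 22/23, independently.
P(still missing after 35) = (22/23)^35 = 0.21102.

0.2110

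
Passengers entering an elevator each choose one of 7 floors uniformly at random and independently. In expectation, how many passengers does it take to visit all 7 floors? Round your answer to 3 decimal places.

The wait to go from k to k+1 distinct floors is geometric with mean 7/(7-k).
E[T] = 7/7 + 7/6 + 7/5 + ... + 7/2 + 7/1 = 7·H_{7}.
H_{7} = 2.5929, so E[T] = 18.1500.

18.150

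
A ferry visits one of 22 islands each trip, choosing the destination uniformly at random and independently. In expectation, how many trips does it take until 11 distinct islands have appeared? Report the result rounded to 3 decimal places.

14.761

With k distinct islands already seen, the next new one arrives after an expected 22/(22-k) trips.
Sum over k = 0,...,10: E = 22/22 + 22/21 + 22/20 + ... + 22/13 + 22/12 = 14.7606.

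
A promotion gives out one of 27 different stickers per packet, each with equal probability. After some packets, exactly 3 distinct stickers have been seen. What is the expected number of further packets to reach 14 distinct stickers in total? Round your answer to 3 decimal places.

16.087

The wait to go from k to k+1 distinct stickers is geometric with mean 27/(27-k).
Sum over k = 3,...,13: E = 27/24 + 27/23 + 27/22 + ... + 27/15 + 27/14 = 16.0873.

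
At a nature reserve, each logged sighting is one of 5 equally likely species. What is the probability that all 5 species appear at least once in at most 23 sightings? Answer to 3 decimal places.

0.971

Let A_i be the event that species i is missing after 23 sightings. By inclusion–exclusion on the A_i,
P(all seen) = Σ_{j=0}^{5} (-1)^j C(5,j)((5-j)/5)^23
= 1.0000 - 0.0295 + 0.0001 - 0.0000 + 0.0000 - 0.0000
= 0.9706.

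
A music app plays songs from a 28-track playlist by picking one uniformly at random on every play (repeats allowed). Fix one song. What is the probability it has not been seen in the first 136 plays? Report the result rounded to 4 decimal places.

Each play misses the fixed song with probability (28-1)/28 = 27/28, independently.
P(still missing after 136) = (27/28)^136 = 0.00711.

0.0071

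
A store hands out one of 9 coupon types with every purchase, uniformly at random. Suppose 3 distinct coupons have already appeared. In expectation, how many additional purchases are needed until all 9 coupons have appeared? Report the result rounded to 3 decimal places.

The wait to go from k to k+1 distinct coupons is geometric with mean 9/(9-k).
Sum over k = 3,...,8: E = 9/6 + 9/5 + 9/4 + 9/3 + 9/2 + 9/1 = 22.0500.

22.050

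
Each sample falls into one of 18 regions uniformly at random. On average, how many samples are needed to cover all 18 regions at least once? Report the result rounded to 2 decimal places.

After k distinct regions have appeared, the next sample gives a new one with probability (18-k)/18, so the expected wait for the (k+1)-th is 18/(18-k).
E[T] = 18/18 + 18/17 + 18/16 + ... + 18/2 + 18/1 = 18·H_{18}.
H_{18} = 3.495, so E[T] = 62.912.

62.91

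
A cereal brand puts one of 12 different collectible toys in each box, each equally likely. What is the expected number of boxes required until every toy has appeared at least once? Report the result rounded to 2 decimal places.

37.24

The wait to go from k to k+1 distinct toys is geometric with mean 12/(12-k).
E[T] = 12/12 + 12/11 + 12/10 + ... + 12/2 + 12/1 = 12·H_{12}.
H_{12} = 3.103, so E[T] = 37.239.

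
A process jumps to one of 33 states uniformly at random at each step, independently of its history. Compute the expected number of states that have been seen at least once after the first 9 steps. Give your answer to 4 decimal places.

7.9828

For each state, P(seen in 9 steps) = 1 - (32/33)^9 = 0.24190.
By linearity of expectation, E[distinct seen] = 33·(1 - (32/33)^9) = 7.98282.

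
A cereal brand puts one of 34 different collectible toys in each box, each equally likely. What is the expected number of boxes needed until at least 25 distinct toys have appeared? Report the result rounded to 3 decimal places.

43.834

With k distinct toys already seen, the next new one arrives after an expected 34/(34-k) boxes.
Sum over k = 0,...,24: E = 34/34 + 34/33 + 34/32 + ... + 34/11 + 34/10 = 43.8342.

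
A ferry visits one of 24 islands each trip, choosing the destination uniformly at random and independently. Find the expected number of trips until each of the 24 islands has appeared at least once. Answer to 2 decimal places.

The wait to go from k to k+1 distinct islands is geometric with mean 24/(24-k).
E[T] = 24/24 + 24/23 + 24/22 + ... + 24/2 + 24/1 = 24·H_{24}.
H_{24} = 3.776, so E[T] = 90.623.

90.62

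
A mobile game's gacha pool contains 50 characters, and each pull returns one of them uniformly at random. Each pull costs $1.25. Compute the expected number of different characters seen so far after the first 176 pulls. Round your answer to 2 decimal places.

48.57

For each character, P(seen in 176 pulls) = 1 - (49/50)^176 = 0.971.
By linearity of expectation, E[distinct seen] = 50·(1 - (49/50)^176) = 48.572.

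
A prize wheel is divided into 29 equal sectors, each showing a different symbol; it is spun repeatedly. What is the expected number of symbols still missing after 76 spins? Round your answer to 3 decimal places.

For each symbol, P(unseen after 76) = (28/29)^76 = 0.0695.
By linearity of expectation, E[unseen] = 29·(28/29)^76 = 2.0145.

2.014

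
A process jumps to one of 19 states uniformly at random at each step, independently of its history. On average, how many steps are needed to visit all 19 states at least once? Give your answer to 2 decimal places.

67.41

Split into phases: going from k distinct to k+1 distinct takes on average 19/(19-k) steps.
E[T] = 19/19 + 19/18 + 19/17 + ... + 19/2 + 19/1 = 19·H_{19}.
H_{19} = 3.548, so E[T] = 67.407.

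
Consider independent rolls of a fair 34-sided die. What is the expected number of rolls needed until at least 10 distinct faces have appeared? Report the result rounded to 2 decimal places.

With k distinct faces already seen, the next new one arrives after an expected 34/(34-k) rolls.
Sum over k = 0,...,9: E = 34/34 + 34/33 + 34/32 + ... + 34/26 + 34/25 = 11.637.

11.64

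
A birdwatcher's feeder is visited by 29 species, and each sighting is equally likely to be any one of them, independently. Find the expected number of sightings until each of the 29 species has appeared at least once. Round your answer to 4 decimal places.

114.8880

The wait to go from k to k+1 distinct species is geometric with mean 29/(29-k).
E[T] = 29/29 + 29/28 + 29/27 + ... + 29/2 + 29/1 = 29·H_{29}.
H_{29} = 3.96165, so E[T] = 114.88796.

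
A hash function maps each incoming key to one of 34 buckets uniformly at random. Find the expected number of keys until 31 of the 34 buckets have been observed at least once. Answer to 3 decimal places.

With k distinct buckets already seen, the next new one arrives after an expected 34/(34-k) keys.
Sum over k = 0,...,30: E = 34/34 + 34/33 + 34/32 + ... + 34/5 + 34/4 = 77.6858.

77.686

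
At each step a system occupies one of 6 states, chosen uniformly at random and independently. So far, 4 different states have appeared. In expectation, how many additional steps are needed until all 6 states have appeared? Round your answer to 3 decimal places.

The wait to go from k to k+1 distinct states is geometric with mean 6/(6-k).
Sum over k = 4,...,5: E = 6/2 + 6/1 = 9.0000.

9.000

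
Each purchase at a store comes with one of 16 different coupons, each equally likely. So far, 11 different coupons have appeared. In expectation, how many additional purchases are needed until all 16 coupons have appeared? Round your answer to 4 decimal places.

36.5333

With k distinct coupons already seen, the next new one takes an expected 16/(16-k) purchases.
Sum over k = 11,...,15: E = 16/5 + 16/4 + 16/3 + 16/2 + 16/1 = 36.53333.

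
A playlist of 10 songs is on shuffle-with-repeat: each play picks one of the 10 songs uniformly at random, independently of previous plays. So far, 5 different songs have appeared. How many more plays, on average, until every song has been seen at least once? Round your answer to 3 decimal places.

22.833

With k distinct songs already seen, the next new one takes an expected 10/(10-k) plays.
Sum over k = 5,...,9: E = 10/5 + 10/4 + 10/3 + 10/2 + 10/1 = 22.8333.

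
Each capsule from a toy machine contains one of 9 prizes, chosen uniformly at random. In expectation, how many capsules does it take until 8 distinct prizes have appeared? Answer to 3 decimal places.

With k distinct prizes already seen, the next new one arrives after an expected 9/(9-k) capsules.
Sum over k = 0,...,7: E = 9/9 + 9/8 + 9/7 + ... + 9/3 + 9/2 = 16.4607.

16.461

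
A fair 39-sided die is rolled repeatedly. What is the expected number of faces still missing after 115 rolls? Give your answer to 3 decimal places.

1.967

For each face, P(unseen after 115) = (38/39)^115 = 0.0504.
By linearity of expectation, E[unseen] = 39·(38/39)^115 = 1.9667.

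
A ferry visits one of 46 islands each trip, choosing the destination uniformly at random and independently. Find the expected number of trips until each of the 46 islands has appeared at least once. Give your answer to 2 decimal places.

203.17

The wait to go from k to k+1 distinct islands is geometric with mean 46/(46-k).
E[T] = 46/46 + 46/45 + 46/44 + ... + 46/2 + 46/1 = 46·H_{46}.
H_{46} = 4.417, so E[T] = 203.168.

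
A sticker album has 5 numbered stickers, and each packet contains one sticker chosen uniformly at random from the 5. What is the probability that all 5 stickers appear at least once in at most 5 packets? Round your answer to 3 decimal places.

0.038

By inclusion–exclusion over which stickers are missing,
P(all seen) = Σ_{j=0}^{5} (-1)^j C(5,j)((5-j)/5)^5
= 1.0000 - 1.6384 + 0.7776 - 0.1024 + 0.0016 - 0.0000
= 0.0384.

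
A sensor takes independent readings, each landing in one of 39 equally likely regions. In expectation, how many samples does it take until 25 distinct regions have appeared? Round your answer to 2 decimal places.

39.08

Going from k to k+1 distinct takes a geometric number of samples with mean 39/(39-k).
Sum over k = 0,...,24: E = 39/39 + 39/38 + 39/37 + ... + 39/16 + 39/15 = 39.077.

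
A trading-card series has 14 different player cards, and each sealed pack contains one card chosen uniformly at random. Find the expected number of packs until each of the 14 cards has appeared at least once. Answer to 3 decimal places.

After k distinct cards have appeared, the next pack gives a new one with probability (14-k)/14, so the expected wait for the (k+1)-th is 14/(14-k).
E[T] = 14/14 + 14/13 + 14/12 + ... + 14/2 + 14/1 = 14·H_{14}.
H_{14} = 3.2516, so E[T] = 45.5219.

45.522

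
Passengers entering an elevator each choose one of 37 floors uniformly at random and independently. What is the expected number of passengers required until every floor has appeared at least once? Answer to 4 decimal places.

155.4587

The wait to go from k to k+1 distinct floors is geometric with mean 37/(37-k).
E[T] = 37/37 + 37/36 + 37/35 + ... + 37/2 + 37/1 = 37·H_{37}.
H_{37} = 4.20159, so E[T] = 155.45869.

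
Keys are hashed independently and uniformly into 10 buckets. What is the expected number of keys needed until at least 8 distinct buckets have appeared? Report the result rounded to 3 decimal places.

Going from k to k+1 distinct takes a geometric number of keys with mean 10/(10-k).
Sum over k = 0,...,7: E = 10/10 + 10/9 + 10/8 + ... + 10/4 + 10/3 = 14.2897.

14.290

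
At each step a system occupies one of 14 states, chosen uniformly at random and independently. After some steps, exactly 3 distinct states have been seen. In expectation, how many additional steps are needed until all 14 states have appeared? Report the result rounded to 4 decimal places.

42.2783

The wait to go from k to k+1 distinct states is geometric with mean 14/(14-k).
Sum over k = 3,...,13: E = 14/11 + 14/10 + 14/9 + ... + 14/2 + 14/1 = 42.27828.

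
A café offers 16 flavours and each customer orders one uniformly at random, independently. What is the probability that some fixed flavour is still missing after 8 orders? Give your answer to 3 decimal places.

On each order the fixed flavour fails to appear with probability 15/16.
P(still missing after 8) = (15/16)^8 = 0.5967.

0.597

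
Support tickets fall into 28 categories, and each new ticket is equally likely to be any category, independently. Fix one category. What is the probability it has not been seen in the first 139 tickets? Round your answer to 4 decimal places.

Each ticket misses the fixed category with probability (28-1)/28 = 27/28, independently.
P(still missing after 139) = (27/28)^139 = 0.00638.

0.0064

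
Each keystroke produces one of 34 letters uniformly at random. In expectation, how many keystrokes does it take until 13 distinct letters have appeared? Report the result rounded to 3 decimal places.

With k distinct letters already seen, the next new one arrives after an expected 34/(34-k) keystrokes.
Sum over k = 0,...,12: E = 34/34 + 34/33 + 34/32 + ... + 34/23 + 34/22 = 16.0769.

16.077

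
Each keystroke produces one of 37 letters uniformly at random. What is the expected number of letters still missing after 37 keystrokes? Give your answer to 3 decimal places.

13.425

For each letter, P(unseen after 37) = (36/37)^37 = 0.3629.
By linearity of expectation, E[unseen] = 37·(36/37)^37 = 13.4255.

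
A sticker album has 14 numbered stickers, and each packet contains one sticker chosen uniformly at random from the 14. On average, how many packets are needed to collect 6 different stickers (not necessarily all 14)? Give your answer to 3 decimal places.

7.472

With k distinct stickers already seen, the next new one arrives after an expected 14/(14-k) packets.
Sum over k = 0,...,5: E = 14/14 + 14/13 + 14/12 + 14/11 + 14/10 + 14/9 = 7.4719.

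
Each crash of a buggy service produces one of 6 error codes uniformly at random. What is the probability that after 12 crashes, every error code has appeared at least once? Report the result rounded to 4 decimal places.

Let A_i be the event that error code i is missing after 12 crashes. By inclusion–exclusion on the A_i,
P(all seen) = Σ_{j=0}^{6} (-1)^j C(6,j)((6-j)/6)^12
= 1.00000 - 0.67294 + 0.11561 - 0.00488 + 0.00003 - 0.00000 + 0.00000
= 0.43782.

0.4378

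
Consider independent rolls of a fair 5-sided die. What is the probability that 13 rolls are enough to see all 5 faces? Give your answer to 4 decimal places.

0.7381

By inclusion–exclusion over which faces are missing,
P(all seen) = Σ_{j=0}^{5} (-1)^j C(5,j)((5-j)/5)^13
= 1.00000 - 0.27488 + 0.01306 - 0.00007 + 0.00000 - 0.00000
= 0.73812.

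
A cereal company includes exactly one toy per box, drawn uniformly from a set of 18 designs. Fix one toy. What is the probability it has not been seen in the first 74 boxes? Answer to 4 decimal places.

0.0146

Each box misses the fixed toy with probability (18-1)/18 = 17/18, independently.
P(still missing after 74) = (17/18)^74 = 0.01456.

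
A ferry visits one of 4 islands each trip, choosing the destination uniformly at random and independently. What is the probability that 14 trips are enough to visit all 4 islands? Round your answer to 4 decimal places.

0.9291

By inclusion–exclusion over which islands are missing,
P(all seen) = Σ_{j=0}^{4} (-1)^j C(4,j)((4-j)/4)^14
= 1.00000 - 0.07127 + 0.00037 - 0.00000 + 0.00000
= 0.92909.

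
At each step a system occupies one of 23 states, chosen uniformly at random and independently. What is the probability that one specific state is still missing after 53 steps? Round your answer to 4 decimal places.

0.0948

On each step the fixed state fails to appear with probability 22/23.
P(still missing after 53) = (22/23)^53 = 0.09480.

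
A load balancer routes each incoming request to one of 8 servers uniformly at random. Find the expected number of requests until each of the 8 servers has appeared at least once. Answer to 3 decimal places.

After k distinct servers have appeared, the next request gives a new one with probability (8-k)/8, so the expected wait for the (k+1)-th is 8/(8-k).
E[T] = 8/8 + 8/7 + 8/6 + ... + 8/2 + 8/1 = 8·H_{8}.
H_{8} = 2.7179, so E[T] = 21.7429.

21.743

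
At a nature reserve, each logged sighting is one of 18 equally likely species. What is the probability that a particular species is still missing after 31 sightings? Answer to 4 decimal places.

Each sighting misses the fixed species with probability (18-1)/18 = 17/18, independently.
P(still missing after 31) = (17/18)^31 = 0.17001.

0.1700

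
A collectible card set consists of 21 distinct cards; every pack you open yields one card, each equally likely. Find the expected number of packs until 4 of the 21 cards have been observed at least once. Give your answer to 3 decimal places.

Going from k to k+1 distinct takes a geometric number of packs with mean 21/(21-k).
Sum over k = 0,...,3: E = 21/21 + 21/20 + 21/19 + 21/18 = 4.3219.

4.322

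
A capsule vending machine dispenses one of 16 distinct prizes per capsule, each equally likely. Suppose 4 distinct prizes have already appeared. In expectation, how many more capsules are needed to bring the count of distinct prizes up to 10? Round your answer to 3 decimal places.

From k distinct to k+1 distinct takes on average 16/(16-k) capsules.
Sum over k = 4,...,9: E = 16/12 + 16/11 + 16/10 + 16/9 + 16/8 + 16/7 = 10.4514.

10.451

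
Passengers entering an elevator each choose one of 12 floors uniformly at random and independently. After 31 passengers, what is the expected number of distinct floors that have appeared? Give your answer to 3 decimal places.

11.191

For each floor, P(seen in 31 passengers) = 1 - (11/12)^31 = 0.9326.
By linearity of expectation, E[distinct seen] = 12·(1 - (11/12)^31) = 11.1914.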